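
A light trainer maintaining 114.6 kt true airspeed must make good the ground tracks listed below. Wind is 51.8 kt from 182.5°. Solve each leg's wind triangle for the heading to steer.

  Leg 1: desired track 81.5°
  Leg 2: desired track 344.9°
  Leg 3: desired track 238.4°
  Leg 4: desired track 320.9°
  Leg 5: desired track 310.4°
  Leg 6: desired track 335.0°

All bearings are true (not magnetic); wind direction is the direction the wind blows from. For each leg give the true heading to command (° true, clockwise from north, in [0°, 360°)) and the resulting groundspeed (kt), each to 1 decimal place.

Leg 1: desired track 81.5°; wind correction +26.3° → command heading 107.8°, groundspeed 112.6 kt
Leg 2: desired track 344.9°; wind correction -7.9° → command heading 337.0°, groundspeed 162.9 kt
Leg 3: desired track 238.4°; wind correction -22.0° → command heading 216.4°, groundspeed 77.2 kt
Leg 4: desired track 320.9°; wind correction -17.5° → command heading 303.4°, groundspeed 148.1 kt
Leg 5: desired track 310.4°; wind correction -20.9° → command heading 289.5°, groundspeed 138.9 kt
Leg 6: desired track 335.0°; wind correction -12.0° → command heading 323.0°, groundspeed 158.0 kt

Leg 1: heading=107.8°, groundspeed=112.6 kt
Leg 2: heading=337.0°, groundspeed=162.9 kt
Leg 3: heading=216.4°, groundspeed=77.2 kt
Leg 4: heading=303.4°, groundspeed=148.1 kt
Leg 5: heading=289.5°, groundspeed=138.9 kt
Leg 6: heading=323.0°, groundspeed=158.0 kt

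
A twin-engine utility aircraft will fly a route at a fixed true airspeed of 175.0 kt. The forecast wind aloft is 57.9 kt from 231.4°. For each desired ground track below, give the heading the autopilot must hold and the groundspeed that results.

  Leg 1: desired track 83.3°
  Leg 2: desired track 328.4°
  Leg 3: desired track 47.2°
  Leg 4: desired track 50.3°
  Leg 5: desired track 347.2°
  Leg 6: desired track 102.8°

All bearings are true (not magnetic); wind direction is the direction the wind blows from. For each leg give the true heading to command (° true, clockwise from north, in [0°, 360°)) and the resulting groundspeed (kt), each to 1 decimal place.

Leg 1: heading=93.4°, groundspeed=221.5 kt
Leg 2: heading=309.2°, groundspeed=172.4 kt
Leg 3: heading=45.8°, groundspeed=232.7 kt
Leg 4: heading=49.9°, groundspeed=232.9 kt
Leg 5: heading=329.9°, groundspeed=192.3 kt
Leg 6: heading=117.8°, groundspeed=205.2 kt

Leg 1: desired track 83.3°; wind correction +10.1° → command heading 93.4°, groundspeed 221.5 kt
Leg 2: desired track 328.4°; wind correction -19.2° → command heading 309.2°, groundspeed 172.4 kt
Leg 3: desired track 47.2°; wind correction -1.4° → command heading 45.8°, groundspeed 232.7 kt
Leg 4: desired track 50.3°; wind correction -0.4° → command heading 49.9°, groundspeed 232.9 kt
Leg 5: desired track 347.2°; wind correction -17.3° → command heading 329.9°, groundspeed 192.3 kt
Leg 6: desired track 102.8°; wind correction +15.0° → command heading 117.8°, groundspeed 205.2 kt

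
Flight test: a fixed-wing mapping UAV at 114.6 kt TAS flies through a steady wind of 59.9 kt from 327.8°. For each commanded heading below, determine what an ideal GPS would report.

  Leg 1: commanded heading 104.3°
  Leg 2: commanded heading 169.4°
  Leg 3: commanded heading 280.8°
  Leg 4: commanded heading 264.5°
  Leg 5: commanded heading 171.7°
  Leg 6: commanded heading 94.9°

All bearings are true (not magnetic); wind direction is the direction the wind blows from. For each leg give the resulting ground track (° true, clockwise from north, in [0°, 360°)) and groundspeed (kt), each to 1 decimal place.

Leg 1: track=118.9°, groundspeed=163.3 kt
Leg 2: track=162.0°, groundspeed=171.7 kt
Leg 3: track=250.1°, groundspeed=85.8 kt
Leg 4: track=233.1°, groundspeed=102.7 kt
Leg 5: track=163.5°, groundspeed=171.1 kt
Leg 6: track=112.5°, groundspeed=158.1 kt

Leg 1: heading 104.3°; drift +14.6° → track 118.9°, groundspeed 163.3 kt
Leg 2: heading 169.4°; drift -7.4° → track 162.0°, groundspeed 171.7 kt
Leg 3: heading 280.8°; drift -30.7° → track 250.1°, groundspeed 85.8 kt
Leg 4: heading 264.5°; drift -31.4° → track 233.1°, groundspeed 102.7 kt
Leg 5: heading 171.7°; drift -8.2° → track 163.5°, groundspeed 171.1 kt
Leg 6: heading 94.9°; drift +17.6° → track 112.5°, groundspeed 158.1 kt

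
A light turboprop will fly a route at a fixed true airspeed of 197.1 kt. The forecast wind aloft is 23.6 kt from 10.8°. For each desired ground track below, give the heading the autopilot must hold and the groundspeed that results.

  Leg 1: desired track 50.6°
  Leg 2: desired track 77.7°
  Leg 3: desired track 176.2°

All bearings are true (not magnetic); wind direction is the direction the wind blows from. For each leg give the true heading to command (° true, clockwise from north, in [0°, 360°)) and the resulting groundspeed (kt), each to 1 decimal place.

Leg 1: heading=46.2°, groundspeed=178.4 kt
Leg 2: heading=71.4°, groundspeed=186.6 kt
Leg 3: heading=174.5°, groundspeed=219.8 kt

Leg 1: desired track 50.6°; wind correction -4.4° → command heading 46.2°, groundspeed 178.4 kt
Leg 2: desired track 77.7°; wind correction -6.3° → command heading 71.4°, groundspeed 186.6 kt
Leg 3: desired track 176.2°; wind correction -1.7° → command heading 174.5°, groundspeed 219.8 kt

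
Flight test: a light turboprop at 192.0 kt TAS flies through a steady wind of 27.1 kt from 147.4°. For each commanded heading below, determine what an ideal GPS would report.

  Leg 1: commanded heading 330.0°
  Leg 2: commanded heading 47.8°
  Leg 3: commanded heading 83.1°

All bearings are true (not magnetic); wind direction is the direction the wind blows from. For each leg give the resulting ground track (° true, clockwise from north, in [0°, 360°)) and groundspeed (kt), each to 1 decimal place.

Leg 1: heading 330.0°; drift -0.3° → track 329.7°, groundspeed 219.1 kt
Leg 2: heading 47.8°; drift -7.7° → track 40.1°, groundspeed 198.3 kt
Leg 3: heading 83.1°; drift -7.7° → track 75.4°, groundspeed 181.9 kt

Leg 1: track=329.7°, groundspeed=219.1 kt
Leg 2: track=40.1°, groundspeed=198.3 kt
Leg 3: track=75.4°, groundspeed=181.9 kt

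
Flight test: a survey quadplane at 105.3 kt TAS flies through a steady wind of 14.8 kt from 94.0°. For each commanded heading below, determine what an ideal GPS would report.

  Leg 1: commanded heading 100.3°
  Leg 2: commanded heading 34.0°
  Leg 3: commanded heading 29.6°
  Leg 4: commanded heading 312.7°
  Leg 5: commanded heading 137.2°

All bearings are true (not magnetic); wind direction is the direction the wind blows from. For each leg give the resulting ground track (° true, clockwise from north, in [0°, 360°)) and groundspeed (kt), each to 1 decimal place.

Leg 1: heading 100.3°; drift +1.0° → track 101.3°, groundspeed 90.6 kt
Leg 2: heading 34.0°; drift -7.5° → track 26.5°, groundspeed 98.7 kt
Leg 3: heading 29.6°; drift -7.7° → track 21.9°, groundspeed 99.8 kt
Leg 4: heading 312.7°; drift -4.5° → track 308.2°, groundspeed 117.2 kt
Leg 5: heading 137.2°; drift +6.1° → track 143.3°, groundspeed 95.1 kt

Leg 1: track=101.3°, groundspeed=90.6 kt
Leg 2: track=26.5°, groundspeed=98.7 kt
Leg 3: track=21.9°, groundspeed=99.8 kt
Leg 4: track=308.2°, groundspeed=117.2 kt
Leg 5: track=143.3°, groundspeed=95.1 kt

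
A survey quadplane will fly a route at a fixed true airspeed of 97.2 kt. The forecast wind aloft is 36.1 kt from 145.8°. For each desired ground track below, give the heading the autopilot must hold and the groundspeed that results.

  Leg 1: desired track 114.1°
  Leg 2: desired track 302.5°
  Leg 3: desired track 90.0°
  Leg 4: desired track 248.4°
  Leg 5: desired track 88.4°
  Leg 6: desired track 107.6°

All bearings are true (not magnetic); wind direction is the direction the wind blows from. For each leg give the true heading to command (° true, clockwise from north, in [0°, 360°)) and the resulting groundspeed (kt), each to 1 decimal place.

Leg 1: heading=125.4°, groundspeed=64.6 kt
Leg 2: heading=294.1°, groundspeed=129.3 kt
Leg 3: heading=107.9°, groundspeed=72.2 kt
Leg 4: heading=227.1°, groundspeed=98.5 kt
Leg 5: heading=106.6°, groundspeed=72.9 kt
Leg 6: heading=120.9°, groundspeed=66.2 kt

Leg 1: desired track 114.1°; wind correction +11.3° → command heading 125.4°, groundspeed 64.6 kt
Leg 2: desired track 302.5°; wind correction -8.4° → command heading 294.1°, groundspeed 129.3 kt
Leg 3: desired track 90.0°; wind correction +17.9° → command heading 107.9°, groundspeed 72.2 kt
Leg 4: desired track 248.4°; wind correction -21.3° → command heading 227.1°, groundspeed 98.5 kt
Leg 5: desired track 88.4°; wind correction +18.2° → command heading 106.6°, groundspeed 72.9 kt
Leg 6: desired track 107.6°; wind correction +13.3° → command heading 120.9°, groundspeed 66.2 kt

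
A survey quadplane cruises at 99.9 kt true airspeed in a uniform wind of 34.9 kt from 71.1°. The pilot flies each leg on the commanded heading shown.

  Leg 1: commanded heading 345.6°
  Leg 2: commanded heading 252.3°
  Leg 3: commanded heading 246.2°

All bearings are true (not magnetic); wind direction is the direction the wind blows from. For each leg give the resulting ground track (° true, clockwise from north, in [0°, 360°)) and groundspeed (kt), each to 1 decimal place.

Leg 1: heading 345.6°; drift -19.7° → track 325.9°, groundspeed 103.2 kt
Leg 2: heading 252.3°; drift -0.3° → track 252.0°, groundspeed 134.8 kt
Leg 3: heading 246.2°; drift +1.3° → track 247.5°, groundspeed 134.7 kt

Leg 1: track=325.9°, groundspeed=103.2 kt
Leg 2: track=252.0°, groundspeed=134.8 kt
Leg 3: track=247.5°, groundspeed=134.7 kt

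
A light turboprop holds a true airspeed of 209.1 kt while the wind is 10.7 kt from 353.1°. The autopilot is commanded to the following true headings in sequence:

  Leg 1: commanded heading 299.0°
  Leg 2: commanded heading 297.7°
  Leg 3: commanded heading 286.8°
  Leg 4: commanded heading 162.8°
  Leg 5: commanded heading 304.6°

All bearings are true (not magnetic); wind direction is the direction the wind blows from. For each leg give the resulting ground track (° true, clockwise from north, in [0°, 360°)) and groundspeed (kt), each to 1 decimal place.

Leg 1: heading 299.0°; drift -2.4° → track 296.6°, groundspeed 203.0 kt
Leg 2: heading 297.7°; drift -2.5° → track 295.2°, groundspeed 203.2 kt
Leg 3: heading 286.8°; drift -2.7° → track 284.1°, groundspeed 205.0 kt
Leg 4: heading 162.8°; drift +0.5° → track 163.3°, groundspeed 219.6 kt
Leg 5: heading 304.6°; drift -2.3° → track 302.3°, groundspeed 202.2 kt

Leg 1: track=296.6°, groundspeed=203.0 kt
Leg 2: track=295.2°, groundspeed=203.2 kt
Leg 3: track=284.1°, groundspeed=205.0 kt
Leg 4: track=163.3°, groundspeed=219.6 kt
Leg 5: track=302.3°, groundspeed=202.2 kt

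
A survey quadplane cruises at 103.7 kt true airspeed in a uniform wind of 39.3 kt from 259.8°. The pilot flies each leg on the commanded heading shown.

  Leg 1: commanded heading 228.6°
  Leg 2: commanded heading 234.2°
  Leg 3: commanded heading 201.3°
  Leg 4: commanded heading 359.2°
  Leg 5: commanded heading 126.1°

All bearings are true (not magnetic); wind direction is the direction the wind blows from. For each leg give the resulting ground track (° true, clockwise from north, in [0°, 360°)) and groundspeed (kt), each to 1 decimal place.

Leg 1: track=212.4°, groundspeed=73.0 kt
Leg 2: track=220.2°, groundspeed=70.3 kt
Leg 3: track=179.4°, groundspeed=89.7 kt
Leg 4: track=18.6°, groundspeed=116.7 kt
Leg 5: track=113.8°, groundspeed=133.9 kt

Leg 1: heading 228.6°; drift -16.2° → track 212.4°, groundspeed 73.0 kt
Leg 2: heading 234.2°; drift -14.0° → track 220.2°, groundspeed 70.3 kt
Leg 3: heading 201.3°; drift -21.9° → track 179.4°, groundspeed 89.7 kt
Leg 4: heading 359.2°; drift +19.4° → track 18.6°, groundspeed 116.7 kt
Leg 5: heading 126.1°; drift -12.3° → track 113.8°, groundspeed 133.9 kt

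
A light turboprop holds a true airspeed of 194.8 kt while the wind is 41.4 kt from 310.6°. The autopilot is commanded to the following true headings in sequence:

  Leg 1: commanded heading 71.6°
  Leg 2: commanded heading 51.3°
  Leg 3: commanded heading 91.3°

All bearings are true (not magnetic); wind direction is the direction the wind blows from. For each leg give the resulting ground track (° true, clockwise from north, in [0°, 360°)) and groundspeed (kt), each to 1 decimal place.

Leg 1: heading 71.6°; drift +9.3° → track 80.9°, groundspeed 219.0 kt
Leg 2: heading 51.3°; drift +11.4° → track 62.7°, groundspeed 206.5 kt
Leg 3: heading 91.3°; drift +6.6° → track 97.9°, groundspeed 228.3 kt

Leg 1: track=80.9°, groundspeed=219.0 kt
Leg 2: track=62.7°, groundspeed=206.5 kt
Leg 3: track=97.9°, groundspeed=228.3 kt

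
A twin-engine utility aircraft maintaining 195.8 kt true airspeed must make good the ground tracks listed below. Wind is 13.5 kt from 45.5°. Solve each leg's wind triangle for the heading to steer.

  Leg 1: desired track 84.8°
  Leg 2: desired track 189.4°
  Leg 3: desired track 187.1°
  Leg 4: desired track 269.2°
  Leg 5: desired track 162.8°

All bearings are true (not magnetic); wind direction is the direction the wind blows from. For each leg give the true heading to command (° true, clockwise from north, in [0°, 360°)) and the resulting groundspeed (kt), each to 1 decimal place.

Leg 1: desired track 84.8°; wind correction -2.5° → command heading 82.3°, groundspeed 185.2 kt
Leg 2: desired track 189.4°; wind correction -2.3° → command heading 187.1°, groundspeed 206.5 kt
Leg 3: desired track 187.1°; wind correction -2.5° → command heading 184.6°, groundspeed 206.2 kt
Leg 4: desired track 269.2°; wind correction +2.7° → command heading 271.9°, groundspeed 205.3 kt
Leg 5: desired track 162.8°; wind correction -3.5° → command heading 159.3°, groundspeed 201.6 kt

Leg 1: heading=82.3°, groundspeed=185.2 kt
Leg 2: heading=187.1°, groundspeed=206.5 kt
Leg 3: heading=184.6°, groundspeed=206.2 kt
Leg 4: heading=271.9°, groundspeed=205.3 kt
Leg 5: heading=159.3°, groundspeed=201.6 kt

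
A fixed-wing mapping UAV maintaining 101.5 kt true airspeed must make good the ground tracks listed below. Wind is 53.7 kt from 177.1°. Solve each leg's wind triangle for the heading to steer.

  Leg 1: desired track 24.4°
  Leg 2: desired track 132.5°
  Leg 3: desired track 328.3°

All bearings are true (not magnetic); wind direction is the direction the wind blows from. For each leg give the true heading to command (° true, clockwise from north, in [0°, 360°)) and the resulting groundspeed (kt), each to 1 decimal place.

Leg 1: heading=38.4°, groundspeed=146.2 kt
Leg 2: heading=154.3°, groundspeed=56.0 kt
Leg 3: heading=313.5°, groundspeed=145.2 kt

Leg 1: desired track 24.4°; wind correction +14.0° → command heading 38.4°, groundspeed 146.2 kt
Leg 2: desired track 132.5°; wind correction +21.8° → command heading 154.3°, groundspeed 56.0 kt
Leg 3: desired track 328.3°; wind correction -14.8° → command heading 313.5°, groundspeed 145.2 kt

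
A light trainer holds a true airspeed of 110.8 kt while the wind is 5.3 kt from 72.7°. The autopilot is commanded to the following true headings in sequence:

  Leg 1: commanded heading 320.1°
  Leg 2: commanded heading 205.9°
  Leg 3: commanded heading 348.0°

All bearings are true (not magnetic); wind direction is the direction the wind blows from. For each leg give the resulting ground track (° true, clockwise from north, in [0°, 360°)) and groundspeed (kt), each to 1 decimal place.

Leg 1: heading 320.1°; drift -2.5° → track 317.6°, groundspeed 112.9 kt
Leg 2: heading 205.9°; drift +1.9° → track 207.8°, groundspeed 114.5 kt
Leg 3: heading 348.0°; drift -2.7° → track 345.3°, groundspeed 110.4 kt

Leg 1: track=317.6°, groundspeed=112.9 kt
Leg 2: track=207.8°, groundspeed=114.5 kt
Leg 3: track=345.3°, groundspeed=110.4 kt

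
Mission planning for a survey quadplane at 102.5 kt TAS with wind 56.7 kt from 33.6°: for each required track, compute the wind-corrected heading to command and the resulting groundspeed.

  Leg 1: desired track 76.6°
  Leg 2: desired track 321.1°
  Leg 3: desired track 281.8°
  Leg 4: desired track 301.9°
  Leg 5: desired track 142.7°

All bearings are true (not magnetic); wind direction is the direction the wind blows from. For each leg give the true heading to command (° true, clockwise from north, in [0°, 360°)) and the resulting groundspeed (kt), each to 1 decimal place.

Leg 1: desired track 76.6°; wind correction -22.2° → command heading 54.4°, groundspeed 53.5 kt
Leg 2: desired track 321.1°; wind correction +31.8° → command heading 352.9°, groundspeed 70.0 kt
Leg 3: desired track 281.8°; wind correction +30.9° → command heading 312.7°, groundspeed 109.0 kt
Leg 4: desired track 301.9°; wind correction +33.6° → command heading 335.5°, groundspeed 87.1 kt
Leg 5: desired track 142.7°; wind correction -31.5° → command heading 111.2°, groundspeed 105.9 kt

Leg 1: heading=54.4°, groundspeed=53.5 kt
Leg 2: heading=352.9°, groundspeed=70.0 kt
Leg 3: heading=312.7°, groundspeed=109.0 kt
Leg 4: heading=335.5°, groundspeed=87.1 kt
Leg 5: heading=111.2°, groundspeed=105.9 kt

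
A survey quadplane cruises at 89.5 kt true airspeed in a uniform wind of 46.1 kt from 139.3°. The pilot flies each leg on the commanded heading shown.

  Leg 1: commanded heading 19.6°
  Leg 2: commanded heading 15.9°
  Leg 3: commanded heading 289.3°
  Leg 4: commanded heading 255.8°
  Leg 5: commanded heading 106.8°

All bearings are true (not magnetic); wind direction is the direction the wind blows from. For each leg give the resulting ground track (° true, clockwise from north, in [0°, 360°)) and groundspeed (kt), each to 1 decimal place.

Leg 1: track=0.0°, groundspeed=119.3 kt
Leg 2: track=357.4°, groundspeed=121.2 kt
Leg 3: track=299.4°, groundspeed=131.5 kt
Leg 4: track=276.3°, groundspeed=117.5 kt
Leg 5: track=80.7°, groundspeed=56.4 kt

Leg 1: heading 19.6°; drift -19.6° → track 0.0°, groundspeed 119.3 kt
Leg 2: heading 15.9°; drift -18.5° → track 357.4°, groundspeed 121.2 kt
Leg 3: heading 289.3°; drift +10.1° → track 299.4°, groundspeed 131.5 kt
Leg 4: heading 255.8°; drift +20.5° → track 276.3°, groundspeed 117.5 kt
Leg 5: heading 106.8°; drift -26.1° → track 80.7°, groundspeed 56.4 kt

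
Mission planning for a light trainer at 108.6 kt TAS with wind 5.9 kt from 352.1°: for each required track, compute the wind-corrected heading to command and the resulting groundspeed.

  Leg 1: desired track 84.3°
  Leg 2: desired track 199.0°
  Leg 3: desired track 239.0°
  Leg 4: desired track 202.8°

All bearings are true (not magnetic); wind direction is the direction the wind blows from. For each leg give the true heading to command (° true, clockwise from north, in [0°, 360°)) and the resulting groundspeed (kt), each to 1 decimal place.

Leg 1: heading=81.2°, groundspeed=108.7 kt
Leg 2: heading=200.4°, groundspeed=113.8 kt
Leg 3: heading=241.9°, groundspeed=110.8 kt
Leg 4: heading=204.4°, groundspeed=113.6 kt

Leg 1: desired track 84.3°; wind correction -3.1° → command heading 81.2°, groundspeed 108.7 kt
Leg 2: desired track 199.0°; wind correction +1.4° → command heading 200.4°, groundspeed 113.8 kt
Leg 3: desired track 239.0°; wind correction +2.9° → command heading 241.9°, groundspeed 110.8 kt
Leg 4: desired track 202.8°; wind correction +1.6° → command heading 204.4°, groundspeed 113.6 kt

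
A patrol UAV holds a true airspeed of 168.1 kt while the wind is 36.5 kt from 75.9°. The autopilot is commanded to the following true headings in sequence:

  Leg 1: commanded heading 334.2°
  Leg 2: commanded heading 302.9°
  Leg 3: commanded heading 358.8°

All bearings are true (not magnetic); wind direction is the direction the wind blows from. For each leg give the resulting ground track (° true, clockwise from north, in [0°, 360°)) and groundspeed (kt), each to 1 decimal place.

Leg 1: heading 334.2°; drift -11.5° → track 322.7°, groundspeed 179.1 kt
Leg 2: heading 302.9°; drift -7.9° → track 295.0°, groundspeed 194.8 kt
Leg 3: heading 358.8°; drift -12.5° → track 346.3°, groundspeed 163.9 kt

Leg 1: track=322.7°, groundspeed=179.1 kt
Leg 2: track=295.0°, groundspeed=194.8 kt
Leg 3: track=346.3°, groundspeed=163.9 kt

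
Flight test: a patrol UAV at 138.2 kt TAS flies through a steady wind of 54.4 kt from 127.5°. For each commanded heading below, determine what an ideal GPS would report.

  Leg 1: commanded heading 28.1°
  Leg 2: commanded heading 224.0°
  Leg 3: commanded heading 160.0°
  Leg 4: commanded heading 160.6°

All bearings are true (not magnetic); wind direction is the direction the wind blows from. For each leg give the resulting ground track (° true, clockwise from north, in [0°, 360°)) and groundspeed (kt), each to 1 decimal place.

Leg 1: heading 28.1°; drift -20.0° → track 8.1°, groundspeed 156.6 kt
Leg 2: heading 224.0°; drift +20.5° → track 244.5°, groundspeed 154.1 kt
Leg 3: heading 160.0°; drift +17.6° → track 177.6°, groundspeed 96.8 kt
Leg 4: heading 160.6°; drift +17.8° → track 178.4°, groundspeed 97.3 kt

Leg 1: track=8.1°, groundspeed=156.6 kt
Leg 2: track=244.5°, groundspeed=154.1 kt
Leg 3: track=177.6°, groundspeed=96.8 kt
Leg 4: track=178.4°, groundspeed=97.3 kt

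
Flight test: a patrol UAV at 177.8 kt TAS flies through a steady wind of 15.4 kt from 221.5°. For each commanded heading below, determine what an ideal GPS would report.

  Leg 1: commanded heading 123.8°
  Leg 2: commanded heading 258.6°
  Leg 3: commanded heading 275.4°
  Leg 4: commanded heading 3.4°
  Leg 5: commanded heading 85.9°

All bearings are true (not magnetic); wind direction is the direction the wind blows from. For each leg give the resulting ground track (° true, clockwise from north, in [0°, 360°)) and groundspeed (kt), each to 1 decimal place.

Leg 1: track=119.0°, groundspeed=180.5 kt
Leg 2: track=261.8°, groundspeed=165.8 kt
Leg 3: track=279.6°, groundspeed=169.2 kt
Leg 4: track=6.3°, groundspeed=190.2 kt
Leg 5: track=82.6°, groundspeed=189.1 kt

Leg 1: heading 123.8°; drift -4.8° → track 119.0°, groundspeed 180.5 kt
Leg 2: heading 258.6°; drift +3.2° → track 261.8°, groundspeed 165.8 kt
Leg 3: heading 275.4°; drift +4.2° → track 279.6°, groundspeed 169.2 kt
Leg 4: heading 3.4°; drift +2.9° → track 6.3°, groundspeed 190.2 kt
Leg 5: heading 85.9°; drift -3.3° → track 82.6°, groundspeed 189.1 kt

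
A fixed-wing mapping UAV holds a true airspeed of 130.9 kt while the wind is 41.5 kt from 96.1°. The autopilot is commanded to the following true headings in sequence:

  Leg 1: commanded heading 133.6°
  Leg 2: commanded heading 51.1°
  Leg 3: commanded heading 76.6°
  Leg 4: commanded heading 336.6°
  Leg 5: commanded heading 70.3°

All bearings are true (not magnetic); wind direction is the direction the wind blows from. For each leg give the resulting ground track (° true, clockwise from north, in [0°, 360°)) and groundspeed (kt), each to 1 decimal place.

Leg 1: heading 133.6°; drift +14.5° → track 148.1°, groundspeed 101.2 kt
Leg 2: heading 51.1°; drift -16.1° → track 35.0°, groundspeed 105.7 kt
Leg 3: heading 76.6°; drift -8.6° → track 68.0°, groundspeed 92.8 kt
Leg 4: heading 336.6°; drift -13.4° → track 323.2°, groundspeed 155.6 kt
Leg 5: heading 70.3°; drift -10.9° → track 59.4°, groundspeed 95.3 kt

Leg 1: track=148.1°, groundspeed=101.2 kt
Leg 2: track=35.0°, groundspeed=105.7 kt
Leg 3: track=68.0°, groundspeed=92.8 kt
Leg 4: track=323.2°, groundspeed=155.6 kt
Leg 5: track=59.4°, groundspeed=95.3 kt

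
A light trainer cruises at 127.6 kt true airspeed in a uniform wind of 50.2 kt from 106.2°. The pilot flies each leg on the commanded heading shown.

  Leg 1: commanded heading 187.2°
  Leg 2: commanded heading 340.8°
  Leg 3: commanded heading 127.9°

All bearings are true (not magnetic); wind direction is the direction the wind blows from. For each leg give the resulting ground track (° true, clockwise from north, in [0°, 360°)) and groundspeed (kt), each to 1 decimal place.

Leg 1: track=209.7°, groundspeed=129.6 kt
Leg 2: track=326.2°, groundspeed=161.9 kt
Leg 3: track=140.8°, groundspeed=83.1 kt

Leg 1: heading 187.2°; drift +22.5° → track 209.7°, groundspeed 129.6 kt
Leg 2: heading 340.8°; drift -14.6° → track 326.2°, groundspeed 161.9 kt
Leg 3: heading 127.9°; drift +12.9° → track 140.8°, groundspeed 83.1 kt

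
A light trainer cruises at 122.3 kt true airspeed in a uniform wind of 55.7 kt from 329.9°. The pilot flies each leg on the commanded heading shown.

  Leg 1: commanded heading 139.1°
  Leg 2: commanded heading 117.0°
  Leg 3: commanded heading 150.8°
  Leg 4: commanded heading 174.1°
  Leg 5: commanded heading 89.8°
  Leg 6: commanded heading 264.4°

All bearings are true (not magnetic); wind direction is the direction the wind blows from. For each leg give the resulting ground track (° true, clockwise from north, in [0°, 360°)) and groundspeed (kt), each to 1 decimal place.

Leg 1: track=142.5°, groundspeed=177.3 kt
Leg 2: track=127.1°, groundspeed=171.8 kt
Leg 3: track=150.5°, groundspeed=178.0 kt
Leg 4: track=166.6°, groundspeed=174.6 kt
Leg 5: track=107.6°, groundspeed=157.6 kt
Leg 6: track=237.3°, groundspeed=111.4 kt

Leg 1: heading 139.1°; drift +3.4° → track 142.5°, groundspeed 177.3 kt
Leg 2: heading 117.0°; drift +10.1° → track 127.1°, groundspeed 171.8 kt
Leg 3: heading 150.8°; drift -0.3° → track 150.5°, groundspeed 178.0 kt
Leg 4: heading 174.1°; drift -7.5° → track 166.6°, groundspeed 174.6 kt
Leg 5: heading 89.8°; drift +17.8° → track 107.6°, groundspeed 157.6 kt
Leg 6: heading 264.4°; drift -27.1° → track 237.3°, groundspeed 111.4 kt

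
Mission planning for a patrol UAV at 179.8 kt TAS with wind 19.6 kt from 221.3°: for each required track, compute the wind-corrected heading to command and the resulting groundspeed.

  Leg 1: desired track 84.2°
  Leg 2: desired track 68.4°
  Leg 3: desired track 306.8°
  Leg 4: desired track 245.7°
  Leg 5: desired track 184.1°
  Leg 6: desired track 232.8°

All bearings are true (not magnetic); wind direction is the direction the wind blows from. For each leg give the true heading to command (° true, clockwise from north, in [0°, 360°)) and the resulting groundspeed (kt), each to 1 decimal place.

Leg 1: heading=88.5°, groundspeed=193.7 kt
Leg 2: heading=71.2°, groundspeed=197.0 kt
Leg 3: heading=300.6°, groundspeed=177.2 kt
Leg 4: heading=243.1°, groundspeed=161.8 kt
Leg 5: heading=187.9°, groundspeed=163.8 kt
Leg 6: heading=231.6°, groundspeed=160.6 kt

Leg 1: desired track 84.2°; wind correction +4.3° → command heading 88.5°, groundspeed 193.7 kt
Leg 2: desired track 68.4°; wind correction +2.8° → command heading 71.2°, groundspeed 197.0 kt
Leg 3: desired track 306.8°; wind correction -6.2° → command heading 300.6°, groundspeed 177.2 kt
Leg 4: desired track 245.7°; wind correction -2.6° → command heading 243.1°, groundspeed 161.8 kt
Leg 5: desired track 184.1°; wind correction +3.8° → command heading 187.9°, groundspeed 163.8 kt
Leg 6: desired track 232.8°; wind correction -1.2° → command heading 231.6°, groundspeed 160.6 kt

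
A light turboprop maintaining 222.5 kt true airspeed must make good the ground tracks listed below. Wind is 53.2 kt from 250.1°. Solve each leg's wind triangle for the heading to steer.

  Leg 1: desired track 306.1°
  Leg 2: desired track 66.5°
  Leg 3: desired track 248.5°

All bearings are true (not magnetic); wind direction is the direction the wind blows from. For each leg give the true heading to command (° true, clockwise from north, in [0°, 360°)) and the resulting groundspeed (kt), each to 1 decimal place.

Leg 1: heading=294.7°, groundspeed=188.3 kt
Leg 2: heading=65.6°, groundspeed=275.6 kt
Leg 3: heading=248.9°, groundspeed=169.3 kt

Leg 1: desired track 306.1°; wind correction -11.4° → command heading 294.7°, groundspeed 188.3 kt
Leg 2: desired track 66.5°; wind correction -0.9° → command heading 65.6°, groundspeed 275.6 kt
Leg 3: desired track 248.5°; wind correction +0.4° → command heading 248.9°, groundspeed 169.3 kt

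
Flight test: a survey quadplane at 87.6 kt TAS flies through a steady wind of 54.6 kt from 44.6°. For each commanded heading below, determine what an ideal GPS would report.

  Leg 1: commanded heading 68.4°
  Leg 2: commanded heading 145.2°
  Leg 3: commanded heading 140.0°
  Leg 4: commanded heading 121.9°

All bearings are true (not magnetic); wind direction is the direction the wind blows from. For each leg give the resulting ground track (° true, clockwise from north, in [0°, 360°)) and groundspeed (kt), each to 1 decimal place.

Leg 1: track=98.7°, groundspeed=43.6 kt
Leg 2: track=174.0°, groundspeed=111.4 kt
Leg 3: track=170.4°, groundspeed=107.5 kt
Leg 4: track=157.1°, groundspeed=92.5 kt

Leg 1: heading 68.4°; drift +30.3° → track 98.7°, groundspeed 43.6 kt
Leg 2: heading 145.2°; drift +28.8° → track 174.0°, groundspeed 111.4 kt
Leg 3: heading 140.0°; drift +30.4° → track 170.4°, groundspeed 107.5 kt
Leg 4: heading 121.9°; drift +35.2° → track 157.1°, groundspeed 92.5 kt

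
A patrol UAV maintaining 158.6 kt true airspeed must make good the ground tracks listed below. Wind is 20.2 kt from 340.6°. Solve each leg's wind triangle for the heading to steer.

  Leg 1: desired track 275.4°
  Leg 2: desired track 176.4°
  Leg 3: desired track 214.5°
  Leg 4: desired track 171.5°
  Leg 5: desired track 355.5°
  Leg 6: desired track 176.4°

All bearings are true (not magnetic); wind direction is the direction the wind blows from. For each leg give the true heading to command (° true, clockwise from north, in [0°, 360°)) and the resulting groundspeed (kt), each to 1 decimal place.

Leg 1: heading=282.0°, groundspeed=149.1 kt
Leg 2: heading=178.4°, groundspeed=177.9 kt
Leg 3: heading=220.4°, groundspeed=169.7 kt
Leg 4: heading=172.9°, groundspeed=178.4 kt
Leg 5: heading=353.6°, groundspeed=139.0 kt
Leg 6: heading=178.4°, groundspeed=177.9 kt

Leg 1: desired track 275.4°; wind correction +6.6° → command heading 282.0°, groundspeed 149.1 kt
Leg 2: desired track 176.4°; wind correction +2.0° → command heading 178.4°, groundspeed 177.9 kt
Leg 3: desired track 214.5°; wind correction +5.9° → command heading 220.4°, groundspeed 169.7 kt
Leg 4: desired track 171.5°; wind correction +1.4° → command heading 172.9°, groundspeed 178.4 kt
Leg 5: desired track 355.5°; wind correction -1.9° → command heading 353.6°, groundspeed 139.0 kt
Leg 6: desired track 176.4°; wind correction +2.0° → command heading 178.4°, groundspeed 177.9 kt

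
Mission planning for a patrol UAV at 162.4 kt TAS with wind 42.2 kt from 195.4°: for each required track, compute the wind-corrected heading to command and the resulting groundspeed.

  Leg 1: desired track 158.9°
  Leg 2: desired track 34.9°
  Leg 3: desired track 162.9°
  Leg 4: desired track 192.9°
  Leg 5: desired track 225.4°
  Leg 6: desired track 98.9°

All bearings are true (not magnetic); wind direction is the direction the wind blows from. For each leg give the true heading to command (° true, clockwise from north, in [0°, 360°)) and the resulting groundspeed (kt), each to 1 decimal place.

Leg 1: heading=167.8°, groundspeed=126.5 kt
Leg 2: heading=39.9°, groundspeed=201.6 kt
Leg 3: heading=170.9°, groundspeed=125.2 kt
Leg 4: heading=193.5°, groundspeed=120.2 kt
Leg 5: heading=217.9°, groundspeed=124.5 kt
Leg 6: heading=113.9°, groundspeed=161.7 kt

Leg 1: desired track 158.9°; wind correction +8.9° → command heading 167.8°, groundspeed 126.5 kt
Leg 2: desired track 34.9°; wind correction +5.0° → command heading 39.9°, groundspeed 201.6 kt
Leg 3: desired track 162.9°; wind correction +8.0° → command heading 170.9°, groundspeed 125.2 kt
Leg 4: desired track 192.9°; wind correction +0.6° → command heading 193.5°, groundspeed 120.2 kt
Leg 5: desired track 225.4°; wind correction -7.5° → command heading 217.9°, groundspeed 124.5 kt
Leg 6: desired track 98.9°; wind correction +15.0° → command heading 113.9°, groundspeed 161.7 kt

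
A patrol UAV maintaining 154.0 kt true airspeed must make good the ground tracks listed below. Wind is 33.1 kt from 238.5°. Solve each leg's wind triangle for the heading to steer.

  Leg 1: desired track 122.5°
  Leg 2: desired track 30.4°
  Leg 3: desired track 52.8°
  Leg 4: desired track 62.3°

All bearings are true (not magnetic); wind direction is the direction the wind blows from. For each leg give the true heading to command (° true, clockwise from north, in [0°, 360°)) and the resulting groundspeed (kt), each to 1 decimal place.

Leg 1: desired track 122.5°; wind correction +11.1° → command heading 133.6°, groundspeed 165.6 kt
Leg 2: desired track 30.4°; wind correction -5.8° → command heading 24.6°, groundspeed 182.4 kt
Leg 3: desired track 52.8°; wind correction -1.2° → command heading 51.6°, groundspeed 186.9 kt
Leg 4: desired track 62.3°; wind correction +0.8° → command heading 63.1°, groundspeed 187.0 kt

Leg 1: heading=133.6°, groundspeed=165.6 kt
Leg 2: heading=24.6°, groundspeed=182.4 kt
Leg 3: heading=51.6°, groundspeed=186.9 kt
Leg 4: heading=63.1°, groundspeed=187.0 kt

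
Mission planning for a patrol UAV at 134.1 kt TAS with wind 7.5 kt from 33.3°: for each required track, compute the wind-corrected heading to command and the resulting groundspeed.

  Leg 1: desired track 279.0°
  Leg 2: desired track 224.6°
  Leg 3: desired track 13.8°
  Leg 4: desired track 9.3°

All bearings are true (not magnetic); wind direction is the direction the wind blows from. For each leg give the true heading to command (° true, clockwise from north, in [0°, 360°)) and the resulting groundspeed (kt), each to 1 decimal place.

Leg 1: heading=281.9°, groundspeed=137.0 kt
Leg 2: heading=225.2°, groundspeed=141.4 kt
Leg 3: heading=14.9°, groundspeed=127.0 kt
Leg 4: heading=10.6°, groundspeed=127.2 kt

Leg 1: desired track 279.0°; wind correction +2.9° → command heading 281.9°, groundspeed 137.0 kt
Leg 2: desired track 224.6°; wind correction +0.6° → command heading 225.2°, groundspeed 141.4 kt
Leg 3: desired track 13.8°; wind correction +1.1° → command heading 14.9°, groundspeed 127.0 kt
Leg 4: desired track 9.3°; wind correction +1.3° → command heading 10.6°, groundspeed 127.2 kt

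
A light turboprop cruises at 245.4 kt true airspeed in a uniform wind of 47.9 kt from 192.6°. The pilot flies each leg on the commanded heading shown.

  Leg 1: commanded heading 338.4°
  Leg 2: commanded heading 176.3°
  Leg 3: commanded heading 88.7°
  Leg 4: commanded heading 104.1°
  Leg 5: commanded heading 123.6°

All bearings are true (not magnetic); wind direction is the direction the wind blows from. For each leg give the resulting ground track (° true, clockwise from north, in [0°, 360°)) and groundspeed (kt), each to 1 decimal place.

Leg 1: track=343.8°, groundspeed=286.3 kt
Leg 2: track=172.4°, groundspeed=199.9 kt
Leg 3: track=78.4°, groundspeed=261.1 kt
Leg 4: track=93.0°, groundspeed=248.8 kt
Leg 5: track=112.5°, groundspeed=232.6 kt

Leg 1: heading 338.4°; drift +5.4° → track 343.8°, groundspeed 286.3 kt
Leg 2: heading 176.3°; drift -3.9° → track 172.4°, groundspeed 199.9 kt
Leg 3: heading 88.7°; drift -10.3° → track 78.4°, groundspeed 261.1 kt
Leg 4: heading 104.1°; drift -11.1° → track 93.0°, groundspeed 248.8 kt
Leg 5: heading 123.6°; drift -11.1° → track 112.5°, groundspeed 232.6 kt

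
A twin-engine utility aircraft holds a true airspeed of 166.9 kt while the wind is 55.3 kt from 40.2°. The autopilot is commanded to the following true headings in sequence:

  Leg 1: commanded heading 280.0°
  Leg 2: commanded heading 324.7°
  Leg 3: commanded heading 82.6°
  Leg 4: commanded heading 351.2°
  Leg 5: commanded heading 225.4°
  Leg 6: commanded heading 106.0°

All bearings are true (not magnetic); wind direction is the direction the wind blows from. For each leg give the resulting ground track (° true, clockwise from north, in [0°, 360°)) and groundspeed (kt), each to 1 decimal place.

Leg 1: heading 280.0°; drift -13.8° → track 266.2°, groundspeed 200.5 kt
Leg 2: heading 324.7°; drift -19.3° → track 305.4°, groundspeed 162.1 kt
Leg 3: heading 82.6°; drift +16.5° → track 99.1°, groundspeed 131.5 kt
Leg 4: heading 351.2°; drift -17.7° → track 333.5°, groundspeed 137.1 kt
Leg 5: heading 225.4°; drift -1.3° → track 224.1°, groundspeed 222.0 kt
Leg 6: heading 106.0°; drift +19.3° → track 125.3°, groundspeed 152.8 kt

Leg 1: track=266.2°, groundspeed=200.5 kt
Leg 2: track=305.4°, groundspeed=162.1 kt
Leg 3: track=99.1°, groundspeed=131.5 kt
Leg 4: track=333.5°, groundspeed=137.1 kt
Leg 5: track=224.1°, groundspeed=222.0 kt
Leg 6: track=125.3°, groundspeed=152.8 kt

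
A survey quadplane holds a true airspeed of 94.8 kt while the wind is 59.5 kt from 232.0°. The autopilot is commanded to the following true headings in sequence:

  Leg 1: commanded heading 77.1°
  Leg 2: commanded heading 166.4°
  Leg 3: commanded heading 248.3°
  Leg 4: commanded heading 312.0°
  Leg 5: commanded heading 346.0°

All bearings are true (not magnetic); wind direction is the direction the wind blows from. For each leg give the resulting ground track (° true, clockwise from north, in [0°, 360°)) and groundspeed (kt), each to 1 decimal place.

Leg 1: heading 77.1°; drift -9.6° → track 67.5°, groundspeed 150.8 kt
Leg 2: heading 166.4°; drift -37.7° → track 128.7°, groundspeed 88.7 kt
Leg 3: heading 248.3°; drift +23.9° → track 272.2°, groundspeed 41.2 kt
Leg 4: heading 312.0°; drift +34.7° → track 346.7°, groundspeed 102.8 kt
Leg 5: heading 346.0°; drift +24.5° → track 10.5°, groundspeed 130.8 kt

Leg 1: track=67.5°, groundspeed=150.8 kt
Leg 2: track=128.7°, groundspeed=88.7 kt
Leg 3: track=272.2°, groundspeed=41.2 kt
Leg 4: track=346.7°, groundspeed=102.8 kt
Leg 5: track=10.5°, groundspeed=130.8 kt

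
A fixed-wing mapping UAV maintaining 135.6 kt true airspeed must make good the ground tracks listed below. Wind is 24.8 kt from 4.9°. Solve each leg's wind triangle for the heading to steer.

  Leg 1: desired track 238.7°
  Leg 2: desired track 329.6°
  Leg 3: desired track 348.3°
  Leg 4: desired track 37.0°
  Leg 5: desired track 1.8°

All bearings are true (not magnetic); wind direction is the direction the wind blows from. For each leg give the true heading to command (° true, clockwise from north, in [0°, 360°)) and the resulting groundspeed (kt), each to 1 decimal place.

Leg 1: heading=247.2°, groundspeed=148.8 kt
Leg 2: heading=335.7°, groundspeed=114.6 kt
Leg 3: heading=351.3°, groundspeed=111.6 kt
Leg 4: heading=31.4°, groundspeed=113.9 kt
Leg 5: heading=2.4°, groundspeed=110.8 kt

Leg 1: desired track 238.7°; wind correction +8.5° → command heading 247.2°, groundspeed 148.8 kt
Leg 2: desired track 329.6°; wind correction +6.1° → command heading 335.7°, groundspeed 114.6 kt
Leg 3: desired track 348.3°; wind correction +3.0° → command heading 351.3°, groundspeed 111.6 kt
Leg 4: desired track 37.0°; wind correction -5.6° → command heading 31.4°, groundspeed 113.9 kt
Leg 5: desired track 1.8°; wind correction +0.6° → command heading 2.4°, groundspeed 110.8 kt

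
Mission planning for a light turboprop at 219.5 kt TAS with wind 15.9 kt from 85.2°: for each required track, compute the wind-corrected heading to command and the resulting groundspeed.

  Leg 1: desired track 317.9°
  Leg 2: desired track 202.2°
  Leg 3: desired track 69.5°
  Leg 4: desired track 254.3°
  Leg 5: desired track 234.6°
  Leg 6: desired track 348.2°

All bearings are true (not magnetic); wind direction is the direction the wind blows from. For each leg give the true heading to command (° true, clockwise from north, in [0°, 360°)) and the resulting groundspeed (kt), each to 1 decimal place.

Leg 1: heading=321.2°, groundspeed=228.8 kt
Leg 2: heading=198.5°, groundspeed=226.3 kt
Leg 3: heading=70.6°, groundspeed=204.2 kt
Leg 4: heading=253.5°, groundspeed=235.1 kt
Leg 5: heading=232.5°, groundspeed=233.0 kt
Leg 6: heading=352.3°, groundspeed=220.9 kt

Leg 1: desired track 317.9°; wind correction +3.3° → command heading 321.2°, groundspeed 228.8 kt
Leg 2: desired track 202.2°; wind correction -3.7° → command heading 198.5°, groundspeed 226.3 kt
Leg 3: desired track 69.5°; wind correction +1.1° → command heading 70.6°, groundspeed 204.2 kt
Leg 4: desired track 254.3°; wind correction -0.8° → command heading 253.5°, groundspeed 235.1 kt
Leg 5: desired track 234.6°; wind correction -2.1° → command heading 232.5°, groundspeed 233.0 kt
Leg 6: desired track 348.2°; wind correction +4.1° → command heading 352.3°, groundspeed 220.9 kt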